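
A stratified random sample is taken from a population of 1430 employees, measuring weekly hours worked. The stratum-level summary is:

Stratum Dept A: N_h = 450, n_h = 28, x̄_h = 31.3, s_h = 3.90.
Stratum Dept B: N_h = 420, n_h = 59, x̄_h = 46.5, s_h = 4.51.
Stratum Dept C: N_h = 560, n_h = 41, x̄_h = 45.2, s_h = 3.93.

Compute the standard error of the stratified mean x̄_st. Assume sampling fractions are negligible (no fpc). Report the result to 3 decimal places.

SE(x̄_st) ≈ 0.376

V̂(x̄_st) = Σ W_h² s_h²/n_h, with W_h = N_h/N and N = 1430:
  stratum Dept A: (450/1430)²·3.90²/28 = 0.0537928
  stratum Dept B: (420/1430)²·4.51²/59 = 0.0297391
  stratum Dept C: (560/1430)²·3.93²/41 = 0.0577704
V̂(x̄_st) = 0.141302
SE(x̄_st) = √0.141302 = 0.375902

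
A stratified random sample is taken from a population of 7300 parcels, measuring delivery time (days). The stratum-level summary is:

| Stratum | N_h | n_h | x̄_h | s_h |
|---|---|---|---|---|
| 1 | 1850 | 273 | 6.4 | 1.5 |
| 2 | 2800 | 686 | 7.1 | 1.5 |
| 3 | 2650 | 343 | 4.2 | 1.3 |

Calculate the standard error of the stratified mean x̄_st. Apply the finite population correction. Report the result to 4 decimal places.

V̂(x̄_st) = Σ W_h² (1 − n_h/N_h) s_h²/n_h, with W_h = N_h/N and N = 7300:
  stratum 1: (1850/7300)²·(1 − 273/1850)·1.5²/273 = 0.000451209
  stratum 2: (2800/7300)²·(1 − 686/2800)·1.5²/686 = 0.000364314
  stratum 3: (2650/7300)²·(1 − 343/2650)·1.3²/343 = 0.00056525
V̂(x̄_st) = 0.00138077
SE(x̄_st) = √0.00138077 = 0.0371587

SE(x̄_st) ≈ 0.0372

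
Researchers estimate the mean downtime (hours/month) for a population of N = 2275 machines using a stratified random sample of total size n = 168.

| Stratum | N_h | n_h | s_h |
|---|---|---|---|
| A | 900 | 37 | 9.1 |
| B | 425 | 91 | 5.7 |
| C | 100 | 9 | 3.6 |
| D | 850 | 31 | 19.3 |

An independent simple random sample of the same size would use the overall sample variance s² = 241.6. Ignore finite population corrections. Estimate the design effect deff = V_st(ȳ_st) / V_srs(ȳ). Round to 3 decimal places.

V̂(ȳ_st) = Σ W_h² s_h²/n_h, with W_h = N_h/N and N = 2275:
  stratum A: (900/2275)²·9.1²/37 = 0.35027
  stratum B: (425/2275)²·5.7²/91 = 0.0124602
  stratum C: (100/2275)²·3.6²/9 = 0.00278227
  stratum D: (850/2275)²·19.3²/31 = 1.67737
V_st = 2.04288
V_srs = s²/n = 241.6/168 = 1.4381
deff = V_st / V_srs = 2.04288/1.4381 = 1.4205

deff ≈ 1.421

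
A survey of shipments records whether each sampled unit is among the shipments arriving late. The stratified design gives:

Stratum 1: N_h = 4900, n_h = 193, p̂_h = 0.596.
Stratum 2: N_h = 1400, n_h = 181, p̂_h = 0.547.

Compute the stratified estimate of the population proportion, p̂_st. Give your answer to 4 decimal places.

p̂_st ≈ 0.5851

N = 6300; stratum weights W_h = N_h/N.
p̂_st = Σ W_h p̂_h = (4900·0.596 + 1400·0.547)/6300 = 0.58511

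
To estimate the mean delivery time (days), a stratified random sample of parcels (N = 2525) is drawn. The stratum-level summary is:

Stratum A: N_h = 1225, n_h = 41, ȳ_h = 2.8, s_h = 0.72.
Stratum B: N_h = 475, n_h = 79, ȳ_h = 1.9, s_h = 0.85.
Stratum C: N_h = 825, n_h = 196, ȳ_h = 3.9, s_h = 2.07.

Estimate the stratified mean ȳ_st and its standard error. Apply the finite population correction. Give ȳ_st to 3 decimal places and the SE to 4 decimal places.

ȳ_st = Σ W_h ȳ_h = (1225·2.8 + 475·1.9 + 825·3.9)/2525 = 2.99010
V̂(ȳ_st) = Σ W_h² (1 − n_h/N_h) s_h²/n_h, with W_h = N_h/N and N = 2525:
  stratum A: (1225/2525)²·(1 − 41/1225)·0.72²/41 = 0.00287638
  stratum B: (475/2525)²·(1 − 79/475)·0.85²/79 = 0.000269822
  stratum C: (825/2525)²·(1 − 196/825)·2.07²/196 = 0.00177937
V̂(ȳ_st) = 0.00492557
SE(ȳ_st) = √0.00492557 = 0.0701824

ȳ_st ≈ 2.990, SE ≈ 0.0702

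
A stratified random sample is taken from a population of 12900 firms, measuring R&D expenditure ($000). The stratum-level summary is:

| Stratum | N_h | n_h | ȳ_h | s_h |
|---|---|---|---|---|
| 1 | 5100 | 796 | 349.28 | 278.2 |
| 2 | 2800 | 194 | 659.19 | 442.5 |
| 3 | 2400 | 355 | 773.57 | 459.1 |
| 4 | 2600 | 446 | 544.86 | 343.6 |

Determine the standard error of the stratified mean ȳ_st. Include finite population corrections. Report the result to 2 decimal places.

SE(ȳ_st) ≈ 9.14

V̂(ȳ_st) = Σ W_h² (1 − n_h/N_h) s_h²/n_h, with W_h = N_h/N and N = 12900:
  stratum 1: (5100/12900)²·(1 − 796/5100)·278.2²/796 = 12.8252
  stratum 2: (2800/12900)²·(1 − 194/2800)·442.5²/194 = 44.2566
  stratum 3: (2400/12900)²·(1 − 355/2400)·459.1²/355 = 17.511
  stratum 4: (2600/12900)²·(1 − 446/2600)·343.6²/446 = 8.90863
V̂(ȳ_st) = 83.5014
SE(ȳ_st) = √83.5014 = 9.13791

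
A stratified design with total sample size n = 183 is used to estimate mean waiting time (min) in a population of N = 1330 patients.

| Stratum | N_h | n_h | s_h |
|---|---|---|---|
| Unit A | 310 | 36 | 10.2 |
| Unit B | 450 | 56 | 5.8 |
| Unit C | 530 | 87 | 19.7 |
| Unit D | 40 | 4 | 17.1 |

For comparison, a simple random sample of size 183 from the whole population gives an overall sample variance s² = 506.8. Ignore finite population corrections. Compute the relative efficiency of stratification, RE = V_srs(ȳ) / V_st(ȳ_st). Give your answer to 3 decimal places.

V̂(ȳ_st) = Σ W_h² s_h²/n_h, with W_h = N_h/N and N = 1330:
  stratum Unit A: (310/1330)²·10.2²/36 = 0.157007
  stratum Unit B: (450/1330)²·5.8²/56 = 0.0687685
  stratum Unit C: (530/1330)²·19.7²/87 = 0.708372
  stratum Unit D: (40/1330)²·17.1²/4 = 0.0661224
V_st = 1.00027
V_srs = s²/n = 506.8/183 = 2.7694
Relative efficiency = V_srs / V_st = 2.7694/1.00027 = 2.7687

RE ≈ 2.769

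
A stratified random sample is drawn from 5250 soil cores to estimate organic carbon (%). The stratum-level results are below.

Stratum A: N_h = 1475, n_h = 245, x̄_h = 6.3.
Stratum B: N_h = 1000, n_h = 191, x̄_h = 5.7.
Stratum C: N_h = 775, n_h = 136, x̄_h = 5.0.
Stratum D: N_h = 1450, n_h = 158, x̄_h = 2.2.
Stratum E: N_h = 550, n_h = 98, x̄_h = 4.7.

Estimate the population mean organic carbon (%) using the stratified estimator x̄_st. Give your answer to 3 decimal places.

N = Σ N_h = 5250. Stratum weights W_h = N_h/N.
x̄_st = (1475·6.3 + 1000·5.7 + 775·5.0 + 1450·2.2 + 550·4.7) / 5250 = 4.69381

x̄_st ≈ 4.694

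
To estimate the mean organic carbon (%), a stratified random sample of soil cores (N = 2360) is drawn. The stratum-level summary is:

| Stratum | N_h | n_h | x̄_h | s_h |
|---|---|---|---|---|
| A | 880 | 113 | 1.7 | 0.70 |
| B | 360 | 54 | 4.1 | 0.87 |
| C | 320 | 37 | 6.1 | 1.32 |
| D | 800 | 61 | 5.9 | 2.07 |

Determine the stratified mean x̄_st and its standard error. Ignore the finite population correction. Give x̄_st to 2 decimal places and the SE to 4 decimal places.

x̄_st ≈ 4.09, SE ≈ 0.0993

x̄_st = Σ W_h x̄_h = (880·1.7 + 360·4.1 + 320·6.1 + 800·5.9)/2360 = 4.08644
V̂(x̄_st) = Σ W_h² s_h²/n_h, with W_h = N_h/N and N = 2360:
  stratum A: (880/2360)²·0.70²/113 = 0.000602919
  stratum B: (360/2360)²·0.87²/54 = 0.000326156
  stratum C: (320/2360)²·1.32²/37 = 0.000865809
  stratum D: (800/2360)²·2.07²/61 = 0.00807173
V̂(x̄_st) = 0.00986662
SE(x̄_st) = √0.00986662 = 0.0993309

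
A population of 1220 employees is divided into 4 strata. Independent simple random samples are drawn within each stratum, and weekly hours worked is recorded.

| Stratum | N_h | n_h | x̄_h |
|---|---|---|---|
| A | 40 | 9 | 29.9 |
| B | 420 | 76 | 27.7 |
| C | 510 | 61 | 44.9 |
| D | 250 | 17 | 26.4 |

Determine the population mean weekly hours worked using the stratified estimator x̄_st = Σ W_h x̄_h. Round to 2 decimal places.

N = Σ N_h = 1220. Stratum weights W_h = N_h/N.
x̄_st = (40·29.9 + 420·27.7 + 510·44.9 + 250·26.4) / 1220 = 34.6959

x̄_st ≈ 34.70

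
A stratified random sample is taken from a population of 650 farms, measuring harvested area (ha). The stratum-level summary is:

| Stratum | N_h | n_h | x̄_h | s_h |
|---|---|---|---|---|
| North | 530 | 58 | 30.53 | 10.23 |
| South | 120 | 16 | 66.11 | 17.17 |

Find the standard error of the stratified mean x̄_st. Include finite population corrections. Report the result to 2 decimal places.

SE(x̄_st) ≈ 1.27

V̂(x̄_st) = Σ W_h² (1 − n_h/N_h) s_h²/n_h, with W_h = N_h/N and N = 650:
  stratum North: (530/650)²·(1 − 58/530)·10.23²/58 = 1.06835
  stratum South: (120/650)²·(1 − 16/120)·17.17²/16 = 0.544263
V̂(x̄_st) = 1.61261
SE(x̄_st) = √1.61261 = 1.26989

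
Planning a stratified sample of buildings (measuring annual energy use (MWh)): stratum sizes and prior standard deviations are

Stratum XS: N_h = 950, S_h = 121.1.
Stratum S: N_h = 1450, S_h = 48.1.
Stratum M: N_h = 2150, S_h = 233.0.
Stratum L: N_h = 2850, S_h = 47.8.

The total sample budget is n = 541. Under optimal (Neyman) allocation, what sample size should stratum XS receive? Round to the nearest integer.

Neyman allocation: n_h = n · N_h S_h / Σ N_i S_i, with n = 541.
  stratum XS: N_h·S_h = 950·121.1 = 115045.00
  stratum S: N_h·S_h = 1450·48.1 = 69745.00
  stratum M: N_h·S_h = 2150·233.0 = 500950.00
  stratum L: N_h·S_h = 2850·47.8 = 136230.00
Σ N_h S_h = 821970.00
n for stratum XS = 541·115045.00/821970.00 = 75.720 → 76

76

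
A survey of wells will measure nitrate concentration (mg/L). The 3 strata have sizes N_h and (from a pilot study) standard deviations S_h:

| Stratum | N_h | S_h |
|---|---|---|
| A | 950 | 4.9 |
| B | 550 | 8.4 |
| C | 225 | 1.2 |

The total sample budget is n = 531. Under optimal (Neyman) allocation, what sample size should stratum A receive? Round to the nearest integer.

Neyman allocation: n_h = n · N_h S_h / Σ N_i S_i, with n = 531.
  stratum A: N_h·S_h = 950·4.9 = 4655.00
  stratum B: N_h·S_h = 550·8.4 = 4620.00
  stratum C: N_h·S_h = 225·1.2 = 270.00
Σ N_h S_h = 9545.00
n for stratum A = 531·4655.00/9545.00 = 258.963 → 259

259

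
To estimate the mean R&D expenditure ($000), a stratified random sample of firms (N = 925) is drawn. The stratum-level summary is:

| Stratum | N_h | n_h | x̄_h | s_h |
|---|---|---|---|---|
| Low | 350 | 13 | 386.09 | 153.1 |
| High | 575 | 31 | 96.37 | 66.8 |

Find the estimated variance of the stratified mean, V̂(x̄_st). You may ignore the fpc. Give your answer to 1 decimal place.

V̂(x̄_st) ≈ 313.8

V̂(x̄_st) = Σ W_h² s_h²/n_h, with W_h = N_h/N and N = 925:
  stratum Low: (350/925)²·153.1²/13 = 258.143
  stratum High: (575/925)²·66.8²/31 = 55.6216
V̂(x̄_st) = 313.764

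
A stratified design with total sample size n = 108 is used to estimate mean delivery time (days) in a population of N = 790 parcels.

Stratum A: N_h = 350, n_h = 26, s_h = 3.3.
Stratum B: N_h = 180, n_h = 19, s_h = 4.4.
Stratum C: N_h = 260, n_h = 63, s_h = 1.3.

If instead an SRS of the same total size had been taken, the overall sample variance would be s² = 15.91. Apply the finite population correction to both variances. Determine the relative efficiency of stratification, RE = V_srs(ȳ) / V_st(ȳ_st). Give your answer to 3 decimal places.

RE ≈ 1.012

V̂(ȳ_st) = Σ W_h² (1 − n_h/N_h) s_h²/n_h, with W_h = N_h/N and N = 790:
  stratum A: (350/790)²·(1 − 26/350)·3.3²/26 = 0.076105
  stratum B: (180/790)²·(1 − 19/180)·4.4²/19 = 0.0473147
  stratum C: (260/790)²·(1 − 63/260)·1.3²/63 = 0.00220157
V_st = 0.125621
V_srs = (1 − 108/790)·15.91/108 = 0.127176
Relative efficiency = V_srs / V_st = 0.127176/0.125621 = 1.0124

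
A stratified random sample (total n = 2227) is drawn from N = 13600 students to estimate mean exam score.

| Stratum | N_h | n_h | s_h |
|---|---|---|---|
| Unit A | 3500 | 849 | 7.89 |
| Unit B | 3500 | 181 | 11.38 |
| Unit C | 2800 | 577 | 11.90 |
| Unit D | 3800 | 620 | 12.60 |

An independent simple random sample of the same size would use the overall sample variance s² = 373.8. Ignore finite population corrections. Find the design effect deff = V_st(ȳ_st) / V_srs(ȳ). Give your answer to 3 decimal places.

deff ≈ 0.492

V̂(ȳ_st) = Σ W_h² s_h²/n_h, with W_h = N_h/N and N = 13600:
  stratum Unit A: (3500/13600)²·7.89²/849 = 0.00485629
  stratum Unit B: (3500/13600)²·11.38²/181 = 0.0473875
  stratum Unit C: (2800/13600)²·11.90²/577 = 0.0104029
  stratum Unit D: (3800/13600)²·12.60²/620 = 0.0199912
V_st = 0.082638
V_srs = s²/n = 373.8/2227 = 0.167849
deff = V_st / V_srs = 0.082638/0.167849 = 0.4923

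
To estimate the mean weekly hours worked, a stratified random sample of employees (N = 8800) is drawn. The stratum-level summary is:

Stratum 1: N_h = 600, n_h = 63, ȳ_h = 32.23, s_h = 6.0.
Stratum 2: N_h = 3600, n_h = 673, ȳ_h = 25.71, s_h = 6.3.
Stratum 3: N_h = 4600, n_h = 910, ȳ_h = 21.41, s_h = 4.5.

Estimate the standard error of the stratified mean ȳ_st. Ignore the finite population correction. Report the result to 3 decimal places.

V̂(ȳ_st) = Σ W_h² s_h²/n_h, with W_h = N_h/N and N = 8800:
  stratum 1: (600/8800)²·6.0²/63 = 0.00265643
  stratum 2: (3600/8800)²·6.3²/673 = 0.00986974
  stratum 3: (4600/8800)²·4.5²/910 = 0.00608043
V̂(ȳ_st) = 0.0186066
SE(ȳ_st) = √0.0186066 = 0.136406

SE(ȳ_st) ≈ 0.136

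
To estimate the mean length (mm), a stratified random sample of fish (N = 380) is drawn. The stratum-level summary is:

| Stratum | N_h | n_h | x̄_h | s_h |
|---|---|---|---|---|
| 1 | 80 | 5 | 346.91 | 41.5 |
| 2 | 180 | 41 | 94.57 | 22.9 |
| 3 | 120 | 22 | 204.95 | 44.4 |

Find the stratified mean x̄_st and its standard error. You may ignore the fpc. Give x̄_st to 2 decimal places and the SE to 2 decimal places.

x̄_st ≈ 182.55, SE ≈ 5.20

x̄_st = Σ W_h x̄_h = (80·346.91 + 180·94.57 + 120·204.95)/380 = 182.55105
V̂(x̄_st) = Σ W_h² s_h²/n_h, with W_h = N_h/N and N = 380:
  stratum 1: (80/380)²·41.5²/5 = 15.2665
  stratum 2: (180/380)²·22.9²/41 = 2.86989
  stratum 3: (120/380)²·44.4²/22 = 8.93591
V̂(x̄_st) = 27.0723
SE(x̄_st) = √27.0723 = 5.2031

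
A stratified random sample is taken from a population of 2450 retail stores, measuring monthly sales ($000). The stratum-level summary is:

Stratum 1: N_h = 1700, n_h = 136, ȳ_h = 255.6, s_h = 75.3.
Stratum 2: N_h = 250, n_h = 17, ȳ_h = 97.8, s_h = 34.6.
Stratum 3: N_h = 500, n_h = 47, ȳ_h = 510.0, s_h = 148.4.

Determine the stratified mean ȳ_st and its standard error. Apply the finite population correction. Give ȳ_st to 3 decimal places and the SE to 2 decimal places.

ȳ_st = Σ W_h ȳ_h = (1700·255.6 + 250·97.8 + 500·510.0)/2450 = 291.41633
V̂(ȳ_st) = Σ W_h² (1 − n_h/N_h) s_h²/n_h, with W_h = N_h/N and N = 2450:
  stratum 1: (1700/2450)²·(1 − 136/1700)·75.3²/136 = 18.4673
  stratum 2: (250/2450)²·(1 − 17/250)·34.6²/17 = 0.683388
  stratum 3: (500/2450)²·(1 − 47/500)·148.4²/47 = 17.681
V̂(ȳ_st) = 36.8317
SE(ȳ_st) = √36.8317 = 6.06891

ȳ_st ≈ 291.416, SE ≈ 6.07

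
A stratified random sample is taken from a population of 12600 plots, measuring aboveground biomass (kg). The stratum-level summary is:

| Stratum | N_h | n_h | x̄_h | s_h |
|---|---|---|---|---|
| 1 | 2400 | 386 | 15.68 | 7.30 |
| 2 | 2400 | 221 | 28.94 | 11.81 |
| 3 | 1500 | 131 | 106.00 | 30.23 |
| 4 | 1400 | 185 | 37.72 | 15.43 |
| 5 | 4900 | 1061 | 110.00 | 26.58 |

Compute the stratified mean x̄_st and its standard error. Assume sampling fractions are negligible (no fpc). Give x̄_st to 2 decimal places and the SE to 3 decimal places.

x̄_st = Σ W_h x̄_h = (2400·15.68 + 2400·28.94 + 1500·106.00 + 1400·37.72 + 4900·110.00)/12600 = 68.08698
V̂(x̄_st) = Σ W_h² s_h²/n_h, with W_h = N_h/N and N = 12600:
  stratum 1: (2400/12600)²·7.30²/386 = 0.00500887
  stratum 2: (2400/12600)²·11.81²/221 = 0.0228975
  stratum 3: (1500/12600)²·30.23²/131 = 0.0988659
  stratum 4: (1400/12600)²·15.43²/185 = 0.0158882
  stratum 5: (4900/12600)²·26.58²/1061 = 0.100704
V̂(x̄_st) = 0.243364
SE(x̄_st) = √0.243364 = 0.49332

x̄_st ≈ 68.09, SE ≈ 0.493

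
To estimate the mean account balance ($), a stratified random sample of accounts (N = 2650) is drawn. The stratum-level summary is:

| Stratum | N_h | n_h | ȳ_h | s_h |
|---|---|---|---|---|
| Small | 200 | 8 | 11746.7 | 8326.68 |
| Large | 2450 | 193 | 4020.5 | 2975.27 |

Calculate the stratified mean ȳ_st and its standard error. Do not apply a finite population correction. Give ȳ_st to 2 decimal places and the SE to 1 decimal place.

ȳ_st = Σ W_h ȳ_h = (200·11746.7 + 2450·4020.5)/2650 = 4603.60943
V̂(ȳ_st) = Σ W_h² s_h²/n_h, with W_h = N_h/N and N = 2650:
  stratum Small: (200/2650)²·8326.68²/8 = 49365.3
  stratum Large: (2450/2650)²·2975.27²/193 = 39204.5
V̂(ȳ_st) = 88569.8
SE(ȳ_st) = √88569.8 = 297.607

ȳ_st ≈ 4603.61, SE ≈ 297.6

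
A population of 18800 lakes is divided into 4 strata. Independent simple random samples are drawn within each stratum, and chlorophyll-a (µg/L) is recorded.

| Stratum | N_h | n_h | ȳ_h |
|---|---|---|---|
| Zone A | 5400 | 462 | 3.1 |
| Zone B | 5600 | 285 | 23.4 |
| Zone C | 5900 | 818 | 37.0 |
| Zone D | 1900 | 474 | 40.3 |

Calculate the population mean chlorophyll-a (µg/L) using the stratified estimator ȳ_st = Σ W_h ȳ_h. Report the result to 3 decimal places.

ȳ_st ≈ 23.545

N = Σ N_h = 18800. Stratum weights W_h = N_h/N.
ȳ_st = (5400·3.1 + 5600·23.4 + 5900·37.0 + 1900·40.3) / 18800 = 23.54521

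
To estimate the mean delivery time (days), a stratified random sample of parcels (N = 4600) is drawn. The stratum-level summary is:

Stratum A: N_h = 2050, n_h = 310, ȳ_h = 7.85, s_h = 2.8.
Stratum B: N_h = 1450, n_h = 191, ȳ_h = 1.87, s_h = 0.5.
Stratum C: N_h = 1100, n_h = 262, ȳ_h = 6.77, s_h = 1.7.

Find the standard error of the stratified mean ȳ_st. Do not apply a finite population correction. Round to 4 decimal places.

V̂(ȳ_st) = Σ W_h² s_h²/n_h, with W_h = N_h/N and N = 4600:
  stratum A: (2050/4600)²·2.8²/310 = 0.00502281
  stratum B: (1450/4600)²·0.5²/191 = 0.000130055
  stratum C: (1100/4600)²·1.7²/262 = 0.000630763
V̂(ȳ_st) = 0.00578362
SE(ȳ_st) = √0.00578362 = 0.0760501

SE(ȳ_st) ≈ 0.0761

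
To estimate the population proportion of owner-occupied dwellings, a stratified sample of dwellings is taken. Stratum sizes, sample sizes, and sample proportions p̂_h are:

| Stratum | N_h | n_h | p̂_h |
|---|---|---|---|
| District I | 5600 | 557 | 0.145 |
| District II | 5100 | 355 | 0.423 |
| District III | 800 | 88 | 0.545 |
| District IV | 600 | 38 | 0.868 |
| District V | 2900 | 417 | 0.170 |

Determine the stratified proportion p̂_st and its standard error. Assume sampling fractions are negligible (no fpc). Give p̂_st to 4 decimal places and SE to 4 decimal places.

p̂_st ≈ 0.2946, SE ≈ 0.0117

N = 15000; stratum weights W_h = N_h/N.
p̂_st = Σ W_h p̂_h = (5600·0.145 + 5100·0.423 + 800·0.545 + 600·0.868 + 2900·0.170)/15000 = 0.29461
V̂(p̂_st) = Σ W_h² p̂_h(1−p̂_h)/(n_h−1):
  stratum District I: (5600/15000)²·0.145·0.855/556 = 3.1078e-05
  stratum District II: (5100/15000)²·0.423·0.577/354 = 7.97023e-05
  stratum District III: (800/15000)²·0.545·0.455/87 = 8.10748e-06
  stratum District IV: (600/15000)²·0.868·0.132/37 = 4.95464e-06
  stratum District V: (2900/15000)²·0.170·0.830/416 = 1.26779e-05
V̂(p̂_st) = 0.00013652; SE = √V̂ = 0.0116842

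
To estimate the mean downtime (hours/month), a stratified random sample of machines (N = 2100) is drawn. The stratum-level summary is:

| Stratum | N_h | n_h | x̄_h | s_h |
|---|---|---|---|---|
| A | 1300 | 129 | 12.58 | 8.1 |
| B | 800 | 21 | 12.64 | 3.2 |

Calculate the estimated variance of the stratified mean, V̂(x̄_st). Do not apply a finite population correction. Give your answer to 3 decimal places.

V̂(x̄_st) ≈ 0.266

V̂(x̄_st) = Σ W_h² s_h²/n_h, with W_h = N_h/N and N = 2100:
  stratum A: (1300/2100)²·8.1²/129 = 0.194907
  stratum B: (800/2100)²·3.2²/21 = 0.0707656
V̂(x̄_st) = 0.265673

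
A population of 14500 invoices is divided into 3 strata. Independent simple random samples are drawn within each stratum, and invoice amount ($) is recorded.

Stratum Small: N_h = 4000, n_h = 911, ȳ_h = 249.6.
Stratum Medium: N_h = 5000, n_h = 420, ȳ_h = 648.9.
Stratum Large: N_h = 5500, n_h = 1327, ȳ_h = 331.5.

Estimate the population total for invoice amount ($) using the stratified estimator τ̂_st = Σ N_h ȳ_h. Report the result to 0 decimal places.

τ̂_st = Σ N_h ȳ_h = 4000·249.6 + 5000·648.9 + 5500·331.5 = 6066150

τ̂_st ≈ 6066150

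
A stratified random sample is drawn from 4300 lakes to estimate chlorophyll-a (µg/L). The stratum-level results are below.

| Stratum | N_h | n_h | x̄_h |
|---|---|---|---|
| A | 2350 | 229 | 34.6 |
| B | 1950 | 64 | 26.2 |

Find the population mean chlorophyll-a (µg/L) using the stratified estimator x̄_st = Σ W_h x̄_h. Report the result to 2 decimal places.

x̄_st ≈ 30.79

N = Σ N_h = 4300. Stratum weights W_h = N_h/N.
x̄_st = (2350·34.6 + 1950·26.2) / 4300 = 30.7907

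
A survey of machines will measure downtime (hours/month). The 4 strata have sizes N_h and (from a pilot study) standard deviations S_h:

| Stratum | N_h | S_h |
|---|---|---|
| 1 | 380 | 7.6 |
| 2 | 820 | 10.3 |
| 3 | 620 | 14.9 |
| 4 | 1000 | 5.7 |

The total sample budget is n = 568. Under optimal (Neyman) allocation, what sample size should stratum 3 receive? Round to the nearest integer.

200

Neyman allocation: n_h = n · N_h S_h / Σ N_i S_i, with n = 568.
  stratum 1: N_h·S_h = 380·7.6 = 2888.00
  stratum 2: N_h·S_h = 820·10.3 = 8446.00
  stratum 3: N_h·S_h = 620·14.9 = 9238.00
  stratum 4: N_h·S_h = 1000·5.7 = 5700.00
Σ N_h S_h = 26272.00
n for stratum 3 = 568·9238.00/26272.00 = 199.725 → 200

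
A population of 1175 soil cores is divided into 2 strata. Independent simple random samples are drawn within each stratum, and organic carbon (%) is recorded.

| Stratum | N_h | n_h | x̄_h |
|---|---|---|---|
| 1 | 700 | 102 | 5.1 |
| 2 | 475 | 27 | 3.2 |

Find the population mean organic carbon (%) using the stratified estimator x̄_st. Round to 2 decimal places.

x̄_st ≈ 4.33

N = Σ N_h = 1175. Stratum weights W_h = N_h/N.
x̄_st = (700·5.1 + 475·3.2) / 1175 = 4.3319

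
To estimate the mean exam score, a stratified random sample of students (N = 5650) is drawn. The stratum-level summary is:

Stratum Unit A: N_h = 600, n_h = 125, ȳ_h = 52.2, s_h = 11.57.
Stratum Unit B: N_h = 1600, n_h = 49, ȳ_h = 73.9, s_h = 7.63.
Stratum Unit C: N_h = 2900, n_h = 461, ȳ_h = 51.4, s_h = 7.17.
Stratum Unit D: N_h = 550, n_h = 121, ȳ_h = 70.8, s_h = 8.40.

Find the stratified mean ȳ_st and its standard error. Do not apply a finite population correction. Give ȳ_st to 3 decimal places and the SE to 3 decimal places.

ȳ_st ≈ 59.745, SE ≈ 0.377

ȳ_st = Σ W_h ȳ_h = (600·52.2 + 1600·73.9 + 2900·51.4 + 550·70.8)/5650 = 59.74513
V̂(ȳ_st) = Σ W_h² s_h²/n_h, with W_h = N_h/N and N = 5650:
  stratum Unit A: (600/5650)²·11.57²/125 = 0.0120771
  stratum Unit B: (1600/5650)²·7.63²/49 = 0.0952788
  stratum Unit C: (2900/5650)²·7.17²/461 = 0.029379
  stratum Unit D: (550/5650)²·8.40²/121 = 0.00552588
V̂(ȳ_st) = 0.142261
SE(ȳ_st) = √0.142261 = 0.377175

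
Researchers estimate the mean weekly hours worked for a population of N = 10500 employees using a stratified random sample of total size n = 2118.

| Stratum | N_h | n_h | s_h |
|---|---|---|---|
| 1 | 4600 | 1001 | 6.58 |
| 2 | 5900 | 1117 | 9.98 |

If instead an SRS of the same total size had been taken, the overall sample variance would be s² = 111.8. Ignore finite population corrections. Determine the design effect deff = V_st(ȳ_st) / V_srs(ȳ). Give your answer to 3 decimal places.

deff ≈ 0.691

V̂(ȳ_st) = Σ W_h² s_h²/n_h, with W_h = N_h/N and N = 10500:
  stratum 1: (4600/10500)²·6.58²/1001 = 0.00830147
  stratum 2: (5900/10500)²·9.98²/1117 = 0.0281536
V_st = 0.036455
V_srs = s²/n = 111.8/2118 = 0.0527856
deff = V_st / V_srs = 0.036455/0.0527856 = 0.6906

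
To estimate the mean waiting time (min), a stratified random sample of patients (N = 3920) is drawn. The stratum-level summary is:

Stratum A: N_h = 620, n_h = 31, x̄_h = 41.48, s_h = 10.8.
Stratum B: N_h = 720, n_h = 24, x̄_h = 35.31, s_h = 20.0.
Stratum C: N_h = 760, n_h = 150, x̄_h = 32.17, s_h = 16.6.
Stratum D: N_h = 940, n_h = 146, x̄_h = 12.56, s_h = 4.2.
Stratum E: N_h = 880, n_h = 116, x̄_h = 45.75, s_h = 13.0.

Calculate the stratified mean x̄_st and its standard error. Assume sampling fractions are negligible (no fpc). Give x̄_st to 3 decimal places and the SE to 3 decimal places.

x̄_st ≈ 32.565, SE ≈ 0.898

x̄_st = Σ W_h x̄_h = (620·41.48 + 720·35.31 + 760·32.17 + 940·12.56 + 880·45.75)/3920 = 32.56541
V̂(x̄_st) = Σ W_h² s_h²/n_h, with W_h = N_h/N and N = 3920:
  stratum A: (620/3920)²·10.8²/31 = 0.0941233
  stratum B: (720/3920)²·20.0²/24 = 0.562266
  stratum C: (760/3920)²·16.6²/150 = 0.0690526
  stratum D: (940/3920)²·4.2²/146 = 0.00694751
  stratum E: (880/3920)²·13.0²/116 = 0.0734213
V̂(x̄_st) = 0.80581
SE(x̄_st) = √0.80581 = 0.897669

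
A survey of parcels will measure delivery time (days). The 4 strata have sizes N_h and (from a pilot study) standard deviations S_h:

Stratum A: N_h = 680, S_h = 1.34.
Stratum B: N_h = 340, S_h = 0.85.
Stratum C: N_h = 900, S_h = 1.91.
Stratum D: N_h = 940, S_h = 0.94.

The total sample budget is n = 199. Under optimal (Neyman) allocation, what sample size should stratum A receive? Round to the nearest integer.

48

Neyman allocation: n_h = n · N_h S_h / Σ N_i S_i, with n = 199.
  stratum A: N_h·S_h = 680·1.34 = 911.20
  stratum B: N_h·S_h = 340·0.85 = 289.00
  stratum C: N_h·S_h = 900·1.91 = 1719.00
  stratum D: N_h·S_h = 940·0.94 = 883.60
Σ N_h S_h = 3802.80
n for stratum A = 199·911.20/3802.80 = 47.683 → 48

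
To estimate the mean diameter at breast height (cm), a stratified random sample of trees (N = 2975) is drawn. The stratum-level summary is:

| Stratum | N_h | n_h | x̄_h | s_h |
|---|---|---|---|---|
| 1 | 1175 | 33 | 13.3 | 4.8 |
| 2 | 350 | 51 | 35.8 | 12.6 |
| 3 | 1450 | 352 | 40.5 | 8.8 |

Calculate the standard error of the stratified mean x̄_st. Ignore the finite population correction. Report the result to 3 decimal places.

SE(x̄_st) ≈ 0.452

V̂(x̄_st) = Σ W_h² s_h²/n_h, with W_h = N_h/N and N = 2975:
  stratum 1: (1175/2975)²·4.8²/33 = 0.108911
  stratum 2: (350/2975)²·12.6²/51 = 0.0430857
  stratum 3: (1450/2975)²·8.8²/352 = 0.0522618
V̂(x̄_st) = 0.204258
SE(x̄_st) = √0.204258 = 0.451949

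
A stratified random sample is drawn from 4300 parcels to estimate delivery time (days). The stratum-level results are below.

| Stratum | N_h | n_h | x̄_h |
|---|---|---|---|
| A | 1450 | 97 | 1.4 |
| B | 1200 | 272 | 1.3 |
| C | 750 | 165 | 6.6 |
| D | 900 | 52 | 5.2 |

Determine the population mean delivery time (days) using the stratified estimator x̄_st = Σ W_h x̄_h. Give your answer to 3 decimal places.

N = Σ N_h = 4300. Stratum weights W_h = N_h/N.
x̄_st = (1450·1.4 + 1200·1.3 + 750·6.6 + 900·5.2) / 4300 = 3.07442

x̄_st ≈ 3.074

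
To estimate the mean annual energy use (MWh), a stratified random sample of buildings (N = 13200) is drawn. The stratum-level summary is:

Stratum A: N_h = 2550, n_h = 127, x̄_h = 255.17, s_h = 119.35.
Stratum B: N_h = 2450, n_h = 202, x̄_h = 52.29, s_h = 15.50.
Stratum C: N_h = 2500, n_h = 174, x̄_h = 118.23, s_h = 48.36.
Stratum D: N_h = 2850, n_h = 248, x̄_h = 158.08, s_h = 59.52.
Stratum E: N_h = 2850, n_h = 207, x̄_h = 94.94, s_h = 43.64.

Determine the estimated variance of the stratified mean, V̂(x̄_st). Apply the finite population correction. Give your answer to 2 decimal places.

V̂(x̄_st) ≈ 5.47

V̂(x̄_st) = Σ W_h² (1 − n_h/N_h) s_h²/n_h, with W_h = N_h/N and N = 13200:
  stratum A: (2550/13200)²·(1 − 127/2550)·119.35²/127 = 3.97729
  stratum B: (2450/13200)²·(1 − 202/2450)·15.50²/202 = 0.0375947
  stratum C: (2500/13200)²·(1 − 174/2500)·48.36²/174 = 0.448565
  stratum D: (2850/13200)²·(1 − 248/2850)·59.52²/248 = 0.607965
  stratum E: (2850/13200)²·(1 − 207/2850)·43.64²/207 = 0.397735
V̂(x̄_st) = 5.46915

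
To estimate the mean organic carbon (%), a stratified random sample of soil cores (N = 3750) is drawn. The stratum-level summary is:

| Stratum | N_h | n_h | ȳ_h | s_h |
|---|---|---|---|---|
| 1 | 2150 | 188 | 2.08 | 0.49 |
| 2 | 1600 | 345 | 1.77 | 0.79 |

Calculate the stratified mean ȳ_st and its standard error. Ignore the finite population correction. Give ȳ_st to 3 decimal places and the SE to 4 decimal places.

ȳ_st = Σ W_h ȳ_h = (2150·2.08 + 1600·1.77)/3750 = 1.94773
V̂(ȳ_st) = Σ W_h² s_h²/n_h, with W_h = N_h/N and N = 3750:
  stratum 1: (2150/3750)²·0.49²/188 = 0.000419806
  stratum 2: (1600/3750)²·0.79²/345 = 0.000329316
V̂(ȳ_st) = 0.000749122
SE(ȳ_st) = √0.000749122 = 0.0273701

ȳ_st ≈ 1.948, SE ≈ 0.0274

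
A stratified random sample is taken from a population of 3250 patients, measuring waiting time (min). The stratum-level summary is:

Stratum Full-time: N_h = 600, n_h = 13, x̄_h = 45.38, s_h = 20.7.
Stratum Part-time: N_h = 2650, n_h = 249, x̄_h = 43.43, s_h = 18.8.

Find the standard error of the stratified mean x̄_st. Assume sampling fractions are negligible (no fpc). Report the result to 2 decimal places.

SE(x̄_st) ≈ 1.44

V̂(x̄_st) = Σ W_h² s_h²/n_h, with W_h = N_h/N and N = 3250:
  stratum Full-time: (600/3250)²·20.7²/13 = 1.1234
  stratum Part-time: (2650/3250)²·18.8²/249 = 0.943716
V̂(x̄_st) = 2.06711
SE(x̄_st) = √2.06711 = 1.43775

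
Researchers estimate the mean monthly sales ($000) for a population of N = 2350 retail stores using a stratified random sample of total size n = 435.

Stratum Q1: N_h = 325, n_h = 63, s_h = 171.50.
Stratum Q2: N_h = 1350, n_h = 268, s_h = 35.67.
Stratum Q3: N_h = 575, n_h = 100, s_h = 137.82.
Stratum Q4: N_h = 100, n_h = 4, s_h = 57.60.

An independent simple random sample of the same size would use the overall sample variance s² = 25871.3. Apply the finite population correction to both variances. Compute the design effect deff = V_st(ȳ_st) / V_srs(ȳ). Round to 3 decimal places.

deff ≈ 0.398

V̂(ȳ_st) = Σ W_h² (1 − n_h/N_h) s_h²/n_h, with W_h = N_h/N and N = 2350:
  stratum Q1: (325/2350)²·(1 − 63/325)·171.50²/63 = 7.19841
  stratum Q2: (1350/2350)²·(1 − 268/1350)·35.67²/268 = 1.25573
  stratum Q3: (575/2350)²·(1 − 100/575)·137.82²/100 = 9.39399
  stratum Q4: (100/2350)²·(1 − 4/100)·57.60²/4 = 1.44185
V_st = 19.29
V_srs = (1 − 435/2350)·25871.3/435 = 48.4652
deff = V_st / V_srs = 19.29/48.4652 = 0.3980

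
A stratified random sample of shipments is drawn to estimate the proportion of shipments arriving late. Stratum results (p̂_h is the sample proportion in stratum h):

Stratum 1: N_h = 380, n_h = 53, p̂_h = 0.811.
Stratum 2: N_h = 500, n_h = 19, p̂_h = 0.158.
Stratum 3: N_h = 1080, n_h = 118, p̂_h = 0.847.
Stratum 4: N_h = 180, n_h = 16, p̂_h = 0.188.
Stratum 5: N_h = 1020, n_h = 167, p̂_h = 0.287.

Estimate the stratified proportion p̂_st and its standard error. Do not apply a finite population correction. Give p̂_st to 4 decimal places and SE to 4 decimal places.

N = 3160; stratum weights W_h = N_h/N.
p̂_st = Σ W_h p̂_h = (380·0.811 + 500·0.158 + 1080·0.847 + 180·0.188 + 1020·0.287)/3160 = 0.51535
V̂(p̂_st) = Σ W_h² p̂_h(1−p̂_h)/(n_h−1):
  stratum 1: (380/3160)²·0.811·0.189/52 = 4.26258e-05
  stratum 2: (500/3160)²·0.158·0.842/18 = 0.000185039
  stratum 3: (1080/3160)²·0.847·0.153/117 = 0.000129379
  stratum 4: (180/3160)²·0.188·0.812/15 = 3.30212e-05
  stratum 5: (1020/3160)²·0.287·0.713/166 = 0.000128437
V̂(p̂_st) = 0.000518501; SE = √V̂ = 0.0227706

p̂_st ≈ 0.5154, SE ≈ 0.0228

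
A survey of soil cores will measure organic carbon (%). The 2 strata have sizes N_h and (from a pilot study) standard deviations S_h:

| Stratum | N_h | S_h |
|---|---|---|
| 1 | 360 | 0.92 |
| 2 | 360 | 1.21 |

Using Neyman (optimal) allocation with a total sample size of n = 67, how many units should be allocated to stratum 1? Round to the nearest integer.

Neyman allocation: n_h = n · N_h S_h / Σ N_i S_i, with n = 67.
  stratum 1: N_h·S_h = 360·0.92 = 331.20
  stratum 2: N_h·S_h = 360·1.21 = 435.60
Σ N_h S_h = 766.80
n for stratum 1 = 67·331.20/766.80 = 28.939 → 29

29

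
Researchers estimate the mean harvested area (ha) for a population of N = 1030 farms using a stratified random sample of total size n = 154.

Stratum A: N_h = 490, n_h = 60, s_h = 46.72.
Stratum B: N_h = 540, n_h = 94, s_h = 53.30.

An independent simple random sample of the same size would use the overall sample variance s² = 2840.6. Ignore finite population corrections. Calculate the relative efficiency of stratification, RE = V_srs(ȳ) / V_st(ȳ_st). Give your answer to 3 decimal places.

V̂(ȳ_st) = Σ W_h² s_h²/n_h, with W_h = N_h/N and N = 1030:
  stratum A: (490/1030)²·46.72²/60 = 8.23327
  stratum B: (540/1030)²·53.30²/94 = 8.30691
V_st = 16.5402
V_srs = s²/n = 2840.6/154 = 18.4455
Relative efficiency = V_srs / V_st = 18.4455/16.5402 = 1.1152

RE ≈ 1.115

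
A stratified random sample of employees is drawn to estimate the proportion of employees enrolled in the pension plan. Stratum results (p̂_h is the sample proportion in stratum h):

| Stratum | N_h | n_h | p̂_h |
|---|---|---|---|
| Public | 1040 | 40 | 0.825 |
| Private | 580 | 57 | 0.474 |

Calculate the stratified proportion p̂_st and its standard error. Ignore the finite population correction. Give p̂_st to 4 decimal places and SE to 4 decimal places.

N = 1620; stratum weights W_h = N_h/N.
p̂_st = Σ W_h p̂_h = (1040·0.825 + 580·0.474)/1620 = 0.69933
V̂(p̂_st) = Σ W_h² p̂_h(1−p̂_h)/(n_h−1):
  stratum Public: (1040/1620)²·0.825·0.175/39 = 0.00152568
  stratum Private: (580/1620)²·0.474·0.526/56 = 0.000570692
V̂(p̂_st) = 0.00209637; SE = √V̂ = 0.0457862

p̂_st ≈ 0.6993, SE ≈ 0.0458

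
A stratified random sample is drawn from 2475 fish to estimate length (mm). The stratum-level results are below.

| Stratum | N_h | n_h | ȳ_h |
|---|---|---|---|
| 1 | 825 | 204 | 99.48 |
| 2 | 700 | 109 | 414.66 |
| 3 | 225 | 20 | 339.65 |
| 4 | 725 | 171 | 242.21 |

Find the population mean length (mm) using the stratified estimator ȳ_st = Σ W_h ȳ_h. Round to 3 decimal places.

N = Σ N_h = 2475. Stratum weights W_h = N_h/N.
ȳ_st = (825·99.48 + 700·414.66 + 225·339.65 + 725·242.21) / 2475 = 252.26525

ȳ_st ≈ 252.265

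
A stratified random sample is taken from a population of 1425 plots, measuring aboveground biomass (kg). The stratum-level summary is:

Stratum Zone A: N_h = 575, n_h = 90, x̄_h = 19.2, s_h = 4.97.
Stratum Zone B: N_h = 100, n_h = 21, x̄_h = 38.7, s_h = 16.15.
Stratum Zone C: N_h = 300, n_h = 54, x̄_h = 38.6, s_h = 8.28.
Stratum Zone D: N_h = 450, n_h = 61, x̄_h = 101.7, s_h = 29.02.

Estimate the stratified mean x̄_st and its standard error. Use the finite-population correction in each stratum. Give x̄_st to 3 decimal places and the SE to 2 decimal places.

x̄_st = Σ W_h x̄_h = (575·19.2 + 100·38.7 + 300·38.6 + 450·101.7)/1425 = 50.70526
V̂(x̄_st) = Σ W_h² (1 − n_h/N_h) s_h²/n_h, with W_h = N_h/N and N = 1425:
  stratum Zone A: (575/1425)²·(1 − 90/575)·4.97²/90 = 0.0376921
  stratum Zone B: (100/1425)²·(1 − 21/100)·16.15²/21 = 0.0483196
  stratum Zone C: (300/1425)²·(1 − 54/300)·8.28²/54 = 0.0461417
  stratum Zone D: (450/1425)²·(1 − 61/450)·29.02²/61 = 1.19014
V̂(x̄_st) = 1.32229
SE(x̄_st) = √1.32229 = 1.14991

x̄_st ≈ 50.705, SE ≈ 1.15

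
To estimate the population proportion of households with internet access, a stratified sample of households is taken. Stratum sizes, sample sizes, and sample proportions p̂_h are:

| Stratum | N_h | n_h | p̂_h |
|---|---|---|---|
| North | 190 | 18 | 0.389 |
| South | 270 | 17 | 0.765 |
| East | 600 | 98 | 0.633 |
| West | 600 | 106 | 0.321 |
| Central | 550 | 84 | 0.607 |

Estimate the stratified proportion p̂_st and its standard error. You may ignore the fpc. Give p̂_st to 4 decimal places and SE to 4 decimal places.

N = 2210; stratum weights W_h = N_h/N.
p̂_st = Σ W_h p̂_h = (190·0.389 + 270·0.765 + 600·0.633 + 600·0.321 + 550·0.607)/2210 = 0.53697
V̂(p̂_st) = Σ W_h² p̂_h(1−p̂_h)/(n_h−1):
  stratum North: (190/2210)²·0.389·0.611/17 = 0.000103339
  stratum South: (270/2210)²·0.765·0.235/16 = 0.000167707
  stratum East: (600/2210)²·0.633·0.367/97 = 0.000176529
  stratum West: (600/2210)²·0.321·0.679/105 = 0.000153004
  stratum Central: (550/2210)²·0.607·0.393/83 = 0.00017801
V̂(p̂_st) = 0.00077859; SE = √V̂ = 0.0279032

p̂_st ≈ 0.5370, SE ≈ 0.0279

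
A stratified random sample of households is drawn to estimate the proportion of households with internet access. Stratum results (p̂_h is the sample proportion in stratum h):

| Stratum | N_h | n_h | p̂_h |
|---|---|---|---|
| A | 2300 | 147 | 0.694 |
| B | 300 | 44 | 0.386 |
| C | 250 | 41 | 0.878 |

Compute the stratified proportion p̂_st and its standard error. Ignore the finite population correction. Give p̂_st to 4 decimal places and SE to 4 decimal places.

p̂_st ≈ 0.6777, SE ≈ 0.0321

N = 2850; stratum weights W_h = N_h/N.
p̂_st = Σ W_h p̂_h = (2300·0.694 + 300·0.386 + 250·0.878)/2850 = 0.67772
V̂(p̂_st) = Σ W_h² p̂_h(1−p̂_h)/(n_h−1):
  stratum A: (2300/2850)²·0.694·0.306/146 = 0.000947314
  stratum B: (300/2850)²·0.386·0.614/43 = 6.10717e-05
  stratum C: (250/2850)²·0.878·0.122/40 = 2.06056e-05
V̂(p̂_st) = 0.00102899; SE = √V̂ = 0.0320779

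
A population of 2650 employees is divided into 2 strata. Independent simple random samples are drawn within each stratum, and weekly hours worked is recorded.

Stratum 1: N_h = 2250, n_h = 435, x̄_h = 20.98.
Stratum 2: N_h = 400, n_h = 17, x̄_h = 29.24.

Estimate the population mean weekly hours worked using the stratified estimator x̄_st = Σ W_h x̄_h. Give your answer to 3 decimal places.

x̄_st ≈ 22.227

N = Σ N_h = 2650. Stratum weights W_h = N_h/N.
x̄_st = (2250·20.98 + 400·29.24) / 2650 = 22.22679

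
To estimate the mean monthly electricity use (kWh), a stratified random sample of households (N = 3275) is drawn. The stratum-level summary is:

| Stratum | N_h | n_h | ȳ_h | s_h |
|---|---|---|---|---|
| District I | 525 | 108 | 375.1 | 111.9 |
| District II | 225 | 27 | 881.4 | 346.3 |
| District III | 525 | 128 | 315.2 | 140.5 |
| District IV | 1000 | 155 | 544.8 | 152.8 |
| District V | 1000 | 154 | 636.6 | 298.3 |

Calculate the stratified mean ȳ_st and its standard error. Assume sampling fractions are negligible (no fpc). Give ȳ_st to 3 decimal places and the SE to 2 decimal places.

ȳ_st ≈ 531.946, SE ≈ 9.79

ȳ_st = Σ W_h ȳ_h = (525·375.1 + 225·881.4 + 525·315.2 + 1000·544.8 + 1000·636.6)/3275 = 531.94580
V̂(ȳ_st) = Σ W_h² s_h²/n_h, with W_h = N_h/N and N = 3275:
  stratum District I: (525/3275)²·111.9²/108 = 2.97942
  stratum District II: (225/3275)²·346.3²/27 = 20.9645
  stratum District III: (525/3275)²·140.5²/128 = 3.96313
  stratum District IV: (1000/3275)²·152.8²/155 = 14.0441
  stratum District V: (1000/3275)²·298.3²/154 = 53.872
V̂(ȳ_st) = 95.8231
SE(ȳ_st) = √95.8231 = 9.78893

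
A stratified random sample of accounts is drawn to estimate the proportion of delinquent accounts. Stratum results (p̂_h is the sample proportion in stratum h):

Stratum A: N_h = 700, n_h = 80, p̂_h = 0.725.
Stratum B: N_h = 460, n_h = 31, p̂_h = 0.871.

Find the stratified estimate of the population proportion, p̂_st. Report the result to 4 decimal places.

p̂_st ≈ 0.7829

N = 1160; stratum weights W_h = N_h/N.
p̂_st = Σ W_h p̂_h = (700·0.725 + 460·0.871)/1160 = 0.78290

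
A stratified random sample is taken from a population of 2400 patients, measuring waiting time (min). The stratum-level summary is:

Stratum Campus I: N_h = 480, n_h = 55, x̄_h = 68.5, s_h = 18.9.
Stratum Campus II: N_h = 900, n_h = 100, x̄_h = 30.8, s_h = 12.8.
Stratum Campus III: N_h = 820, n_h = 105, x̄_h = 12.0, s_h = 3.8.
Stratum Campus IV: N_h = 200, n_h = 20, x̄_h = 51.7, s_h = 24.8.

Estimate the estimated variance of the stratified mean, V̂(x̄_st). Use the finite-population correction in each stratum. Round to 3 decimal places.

V̂(x̄_st) ≈ 0.641

V̂(x̄_st) = Σ W_h² (1 − n_h/N_h) s_h²/n_h, with W_h = N_h/N and N = 2400:
  stratum Campus I: (480/2400)²·(1 − 55/480)·18.9²/55 = 0.230022
  stratum Campus II: (900/2400)²·(1 − 100/900)·12.8²/100 = 0.2048
  stratum Campus III: (820/2400)²·(1 − 105/820)·3.8²/105 = 0.0139983
  stratum Campus IV: (200/2400)²·(1 − 20/200)·24.8²/20 = 0.1922
V̂(x̄_st) = 0.64102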